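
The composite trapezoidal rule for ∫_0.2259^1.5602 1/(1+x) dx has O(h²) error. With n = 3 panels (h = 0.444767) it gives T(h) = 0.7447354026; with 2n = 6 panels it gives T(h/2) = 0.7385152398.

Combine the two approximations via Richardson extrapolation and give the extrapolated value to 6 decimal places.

0.736442

r = 2: numerator weight 4, denominator 3.
Numerator 4*A(h/2) − A(h) = 4*0.7385152398 − 0.7447354026 = 2.2093255566
2.2093255566 ÷ 3 = 0.7364418522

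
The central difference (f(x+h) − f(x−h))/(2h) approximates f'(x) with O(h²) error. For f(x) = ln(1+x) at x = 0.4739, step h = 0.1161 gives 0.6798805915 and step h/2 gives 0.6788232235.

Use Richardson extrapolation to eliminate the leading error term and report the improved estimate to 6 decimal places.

0.678471

r = 2: numerator weight 4, denominator 3.
Difference of the inputs: 0.6788232235 − 0.6798805915 = -0.0010573680
Correction (A(h/2) − A(h))/(4 − 1) = (-0.0010573680)/3 = -0.0003524560
R = A(h/2) + (A(h/2) − A(h))/3 = 0.6788232235 − 0.0003524560 = 0.6784707675
Gap between inputs: 1.057e-03; correction applied: −0.0003524560.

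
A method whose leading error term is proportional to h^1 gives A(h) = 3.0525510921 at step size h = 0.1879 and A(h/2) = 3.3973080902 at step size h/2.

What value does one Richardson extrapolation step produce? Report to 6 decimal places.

3.742065

Method order is 1; weight 2^1 = 2.
Top: 2(3.3973080902) − (3.0525510921) = 3.7420650883
Denominator 2 − 1 = 1.
R = 3.7420650883/1 = 3.7420650883
Shift from A(h/2): +0.3447569981.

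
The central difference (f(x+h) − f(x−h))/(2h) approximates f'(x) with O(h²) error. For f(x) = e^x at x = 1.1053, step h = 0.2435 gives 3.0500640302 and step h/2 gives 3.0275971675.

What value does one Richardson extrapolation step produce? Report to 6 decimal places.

3.020108

Method order is 2; weight 2^2 = 4.
Top: 4(3.0275971675) − (3.0500640302) = 9.0603246398
Divide by 2^2 − 1 = 3.
R = 9.0603246398/3 = 3.0201082133
Gap between inputs: 2.247e-02; correction applied: −0.0074889542.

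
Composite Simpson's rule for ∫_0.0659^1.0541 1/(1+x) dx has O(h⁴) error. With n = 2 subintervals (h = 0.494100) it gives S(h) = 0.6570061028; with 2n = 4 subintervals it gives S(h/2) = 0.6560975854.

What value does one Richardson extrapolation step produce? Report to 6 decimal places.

Leading term ∝ h^4; use weight 16 = 2^4.
16·0.6560975854 − 0.6570061028 = 9.8405552636
(16·0.6560975854 − 0.6570061028)/(16 − 1) = 0.6560370176
Gap between inputs: 9.085e-04; correction applied: −0.0000605678.

0.656037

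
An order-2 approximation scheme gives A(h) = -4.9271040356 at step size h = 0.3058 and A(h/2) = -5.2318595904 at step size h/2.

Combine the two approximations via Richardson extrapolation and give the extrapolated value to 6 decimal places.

Order 2 gives 2^r = 4 and 2^r − 1 = 3.
4 × (-5.2318595904) = -20.9274383616; (-20.9274383616) − (-4.9271040356) = -16.0003343260
(4 × (-5.2318595904) − (-4.9271040356))/(4 − 1) = -5.3334447753
Gap between inputs: 3.048e-01; correction applied: −0.1015851849.

-5.333445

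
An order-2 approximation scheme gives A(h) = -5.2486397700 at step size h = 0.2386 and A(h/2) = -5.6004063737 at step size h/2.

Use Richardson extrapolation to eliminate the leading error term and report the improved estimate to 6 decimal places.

-5.717662

With r = 2 the leading error scales as h^2, so the weight is 2^2 = 4.
4·(-5.6004063737) = -22.4016254948; subtract (-5.2486397700) → -17.1529857248
Extrapolated: (-17.1529857248) / 3 = -5.7176619083
Shift from A(h/2): −0.1172555346.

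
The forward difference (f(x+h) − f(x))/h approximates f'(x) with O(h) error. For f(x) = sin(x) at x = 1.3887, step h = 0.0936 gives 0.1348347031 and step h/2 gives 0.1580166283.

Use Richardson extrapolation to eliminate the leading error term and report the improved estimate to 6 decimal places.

0.181199

With r = 1 the leading error scales as h^1, so the weight is 2^1 = 2.
2^1*A(h/2) = 0.3160332566; minus A(h) gives 0.1811985535.
(2*0.1580166283 − 0.1348347031)/(2 − 1) = 0.1811985535
Shift from A(h/2): +0.0231819252.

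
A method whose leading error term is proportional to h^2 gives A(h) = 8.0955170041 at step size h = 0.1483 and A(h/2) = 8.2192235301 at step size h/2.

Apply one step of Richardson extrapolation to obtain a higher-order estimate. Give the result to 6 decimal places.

8.260459

r = 2, so 2^r = 4.
Numerator 4·A(h/2) − A(h) = 4·8.2192235301 − 8.0955170041 = 24.7813771163
Denominator 4 − 1 = 3.
R = 24.7813771163/3 = 8.2604590388
Correction |R − A(h/2)| = 4.124e-02; gap |A(h/2) − A(h)| = 1.237e-01.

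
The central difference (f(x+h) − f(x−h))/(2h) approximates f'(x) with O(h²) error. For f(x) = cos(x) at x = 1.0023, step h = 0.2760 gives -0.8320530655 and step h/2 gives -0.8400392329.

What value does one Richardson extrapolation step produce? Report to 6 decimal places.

-0.842701

Error is O(h^2); halving h shrinks it by 2^2 = 4.
Numerator 4*A(h/2) − A(h) = 4*(-0.8400392329) − (-0.8320530655) = -2.5281038661
R = (-2.5281038661)/3 = -0.8427012887
Correction |R − A(h/2)| = 2.662e-03; gap |A(h/2) − A(h)| = 7.986e-03.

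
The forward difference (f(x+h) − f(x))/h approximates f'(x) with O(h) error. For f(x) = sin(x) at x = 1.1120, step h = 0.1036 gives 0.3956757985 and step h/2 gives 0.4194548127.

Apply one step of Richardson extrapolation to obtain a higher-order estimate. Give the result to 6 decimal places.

0.443234

r = 1: numerator weight 2, denominator 1.
Numerator 2*A(h/2) − A(h) = 2*0.4194548127 − 0.3956757985 = 0.4432338269
R = 0.4432338269/1 = 0.4432338269
Shift from A(h/2): +0.0237790142.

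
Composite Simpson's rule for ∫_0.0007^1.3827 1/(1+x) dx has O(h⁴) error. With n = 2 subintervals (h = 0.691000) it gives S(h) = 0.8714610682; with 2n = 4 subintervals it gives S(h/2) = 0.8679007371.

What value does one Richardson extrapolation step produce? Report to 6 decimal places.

0.867663

Order 4 gives 2^r = 16 and 2^r − 1 = 15.
Weighted: 13.8864117936 − 0.8714610682 = 13.0149507254
Divide by 2^4 − 1 = 15.
(16×0.8679007371 − 0.8714610682)/(16 − 1) = 0.8676633817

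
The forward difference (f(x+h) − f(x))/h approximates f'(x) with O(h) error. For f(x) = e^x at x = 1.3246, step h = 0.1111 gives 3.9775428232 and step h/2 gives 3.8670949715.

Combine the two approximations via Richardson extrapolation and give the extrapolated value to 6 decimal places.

3.756647

With r = 1 the leading error scales as h^1, so the weight is 2^1 = 2.
A(h/2) − A(h) = 3.8670949715 − 3.9775428232 = -0.1104478517
Divide by 2^1 − 1 = 1: (-0.1104478517)/1 = -0.1104478517
R = 3.8670949715 − 0.1104478517 = 3.7566471198
Gap between inputs: 1.104e-01; correction applied: −0.1104478517.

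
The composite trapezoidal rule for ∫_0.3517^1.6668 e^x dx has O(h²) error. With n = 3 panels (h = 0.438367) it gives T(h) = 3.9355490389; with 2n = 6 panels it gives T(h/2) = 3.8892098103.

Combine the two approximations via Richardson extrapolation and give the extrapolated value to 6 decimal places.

Method order is 2; weight 2^2 = 4.
4 × 3.8892098103 = 15.5568392412; 15.5568392412 − 3.9355490389 = 11.6212902023
Denominator 4 − 1 = 3.
(4 × 3.8892098103 − 3.9355490389)/(4 − 1) = 3.8737634008
Correction |R − A(h/2)| = 1.545e-02; gap |A(h/2) − A(h)| = 4.634e-02.

3.873763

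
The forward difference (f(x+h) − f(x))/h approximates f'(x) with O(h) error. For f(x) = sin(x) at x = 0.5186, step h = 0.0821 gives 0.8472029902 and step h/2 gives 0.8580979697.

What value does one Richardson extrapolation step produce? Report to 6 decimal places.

0.868993

Error is O(h^1); halving h shrinks it by 2^1 = 2.
2^1 × A(h/2) = 1.7161959394; minus A(h) gives 0.8689929492.
(2 × 0.8580979697 − 0.8472029902)/(2 − 1) = 0.8689929492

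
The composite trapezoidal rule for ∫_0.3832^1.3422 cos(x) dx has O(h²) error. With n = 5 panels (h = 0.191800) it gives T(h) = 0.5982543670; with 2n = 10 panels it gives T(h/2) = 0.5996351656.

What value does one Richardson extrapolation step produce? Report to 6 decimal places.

0.600095

Order 2 gives 2^r = 4 and 2^r − 1 = 3.
Top: 4(0.5996351656) − (0.5982543670) = 1.8002862954
R = 1.8002862954/3 = 0.6000954318
Correction |R − A(h/2)| = 4.603e-04; gap |A(h/2) − A(h)| = 1.381e-03.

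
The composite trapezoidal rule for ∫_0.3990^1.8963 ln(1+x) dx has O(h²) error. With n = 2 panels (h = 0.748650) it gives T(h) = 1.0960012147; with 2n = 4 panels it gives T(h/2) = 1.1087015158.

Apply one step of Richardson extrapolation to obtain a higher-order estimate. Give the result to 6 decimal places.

1.112935

r = 2: numerator weight 4, denominator 3.
4×1.1087015158 = 4.4348060632; 4.4348060632 − 1.0960012147 = 3.3388048485
Divide by 2^2 − 1 = 3.
So the Richardson estimate is 1.1129349495.
Correction |R − A(h/2)| = 4.233e-03; gap |A(h/2) − A(h)| = 1.270e-02.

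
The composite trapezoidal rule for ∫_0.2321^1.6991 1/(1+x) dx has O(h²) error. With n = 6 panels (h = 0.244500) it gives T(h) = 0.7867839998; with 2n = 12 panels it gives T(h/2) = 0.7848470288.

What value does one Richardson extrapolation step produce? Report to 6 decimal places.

r = 2, so 2^r = 4.
2^2 × A(h/2) = 3.1393881152; minus A(h) gives 2.3526041154.
Divide by 2^2 − 1 = 3.
Extrapolated: 2.3526041154 / 3 = 0.7842013718
Gap between inputs: 1.937e-03; correction applied: −0.0006456570.

0.784201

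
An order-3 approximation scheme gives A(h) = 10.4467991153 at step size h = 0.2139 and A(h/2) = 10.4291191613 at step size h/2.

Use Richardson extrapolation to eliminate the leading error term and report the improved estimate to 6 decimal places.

10.426593

Error is O(h^3); halving h shrinks it by 2^3 = 8.
Top: 8(10.4291191613) − (10.4467991153) = 72.9861541751
Extrapolated: 72.9861541751 / 7 = 10.4265934536
Gap between inputs: 1.768e-02; correction applied: −0.0025257077.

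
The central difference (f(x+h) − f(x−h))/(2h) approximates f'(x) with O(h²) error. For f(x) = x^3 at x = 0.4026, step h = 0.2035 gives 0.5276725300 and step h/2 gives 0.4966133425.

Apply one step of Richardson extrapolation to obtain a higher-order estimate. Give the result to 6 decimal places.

0.486260

r = 2, so 2^r = 4.
Weighted: 1.9864533700 − 0.5276725300 = 1.4587808400
1.4587808400 ÷ 3 = 0.4862602800
Correction |R − A(h/2)| = 1.035e-02; gap |A(h/2) − A(h)| = 3.106e-02.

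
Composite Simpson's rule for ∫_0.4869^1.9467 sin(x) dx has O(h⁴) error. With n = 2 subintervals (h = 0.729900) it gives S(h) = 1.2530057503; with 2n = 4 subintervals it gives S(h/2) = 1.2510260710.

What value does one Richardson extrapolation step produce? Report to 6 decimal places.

1.250894

Method order is 4; weight 2^4 = 16.
16×1.2510260710 = 20.0164171360; subtract 1.2530057503 → 18.7634113857
Extrapolated: 18.7634113857 / 15 = 1.2508940924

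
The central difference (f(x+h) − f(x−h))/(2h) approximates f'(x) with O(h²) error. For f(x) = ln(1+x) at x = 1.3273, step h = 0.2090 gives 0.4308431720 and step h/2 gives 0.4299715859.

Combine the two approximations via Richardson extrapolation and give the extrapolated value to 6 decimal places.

Error is O(h^2); halving h shrinks it by 2^2 = 4.
4*0.4299715859 = 1.7198863436; subtract 0.4308431720 → 1.2890431716
(4*0.4299715859 − 0.4308431720)/(4 − 1) = 0.4296810572
Correction |R − A(h/2)| = 2.905e-04; gap |A(h/2) − A(h)| = 8.716e-04.

0.429681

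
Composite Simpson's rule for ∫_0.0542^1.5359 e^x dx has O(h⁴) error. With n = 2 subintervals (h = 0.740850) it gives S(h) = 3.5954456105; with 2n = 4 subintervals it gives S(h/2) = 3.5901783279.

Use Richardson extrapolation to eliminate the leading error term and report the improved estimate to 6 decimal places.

Order 4 gives 2^r = 16 and 2^r − 1 = 15.
Top: 16(3.5901783279) − (3.5954456105) = 53.8474076359
R = 53.8474076359/15 = 3.5898271757

3.589827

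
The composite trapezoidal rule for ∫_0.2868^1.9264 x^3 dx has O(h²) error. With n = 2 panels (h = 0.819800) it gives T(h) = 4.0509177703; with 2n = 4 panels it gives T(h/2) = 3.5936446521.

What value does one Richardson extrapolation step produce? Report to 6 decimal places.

With r = 2 the leading error scales as h^2, so the weight is 2^2 = 4.
4·3.5936446521 − 4.0509177703 = 10.3236608381
Denominator 4 − 1 = 3.
R = 10.3236608381/3 = 3.4412202794

3.441220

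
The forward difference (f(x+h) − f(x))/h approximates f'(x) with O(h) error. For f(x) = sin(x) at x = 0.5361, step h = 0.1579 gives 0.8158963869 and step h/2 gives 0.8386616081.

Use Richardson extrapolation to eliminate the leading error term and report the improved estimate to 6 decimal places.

0.861427

r = 1, so 2^r = 2.
2 × 0.8386616081 − 0.8158963869 = 0.8614268293
Denominator 2 − 1 = 1.
So the Richardson estimate is 0.8614268293.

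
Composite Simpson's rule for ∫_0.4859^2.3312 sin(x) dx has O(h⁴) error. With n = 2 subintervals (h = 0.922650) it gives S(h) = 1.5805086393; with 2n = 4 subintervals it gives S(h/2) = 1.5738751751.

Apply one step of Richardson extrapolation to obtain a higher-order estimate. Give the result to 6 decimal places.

1.573433

r = 4, so 2^r = 16.
Numerator 16·A(h/2) − A(h) = 16·1.5738751751 − 1.5805086393 = 23.6014941623
Denominator 16 − 1 = 15.
So the Richardson estimate is 1.5734329442.
Gap between inputs: 6.633e-03; correction applied: −0.0004422309.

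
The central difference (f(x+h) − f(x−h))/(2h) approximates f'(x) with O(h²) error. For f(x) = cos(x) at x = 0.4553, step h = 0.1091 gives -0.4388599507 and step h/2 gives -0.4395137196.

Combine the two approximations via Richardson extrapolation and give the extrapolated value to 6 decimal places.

With r = 2 the leading error scales as h^2, so the weight is 2^2 = 4.
2^2×A(h/2) = -1.7580548784; minus A(h) gives -1.3191949277.
Extrapolated: (-1.3191949277) / 3 = -0.4397316426

-0.439732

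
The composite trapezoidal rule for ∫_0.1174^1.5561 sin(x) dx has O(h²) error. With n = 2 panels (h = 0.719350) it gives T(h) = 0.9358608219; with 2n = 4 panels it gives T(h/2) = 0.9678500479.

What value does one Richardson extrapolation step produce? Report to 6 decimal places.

0.978513

Leading term ∝ h^2; use weight 4 = 2^2.
2^2·A(h/2) = 3.8714001916; minus A(h) gives 2.9355393697.
R = 2.9355393697/3 = 0.9785131232
Gap between inputs: 3.199e-02; correction applied: +0.0106630753.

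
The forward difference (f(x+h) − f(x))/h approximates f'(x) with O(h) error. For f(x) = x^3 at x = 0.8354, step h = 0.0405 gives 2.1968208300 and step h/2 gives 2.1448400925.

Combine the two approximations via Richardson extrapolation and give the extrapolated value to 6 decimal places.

Leading term ∝ h^1; use weight 2 = 2^1.
Top: 2(2.1448400925) − (2.1968208300) = 2.0928593550
(2*2.1448400925 − 2.1968208300)/(2 − 1) = 2.0928593550

2.092859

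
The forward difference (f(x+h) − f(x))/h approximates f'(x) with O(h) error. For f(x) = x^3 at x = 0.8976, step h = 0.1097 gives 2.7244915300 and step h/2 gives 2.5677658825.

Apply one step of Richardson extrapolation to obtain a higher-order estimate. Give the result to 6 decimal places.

2.411040

With r = 1 the leading error scales as h^1, so the weight is 2^1 = 2.
Top: 2(2.5677658825) − (2.7244915300) = 2.4110402350
Denominator 2 − 1 = 1.
Extrapolated: 2.4110402350 / 1 = 2.4110402350
Gap between inputs: 1.567e-01; correction applied: −0.1567256475.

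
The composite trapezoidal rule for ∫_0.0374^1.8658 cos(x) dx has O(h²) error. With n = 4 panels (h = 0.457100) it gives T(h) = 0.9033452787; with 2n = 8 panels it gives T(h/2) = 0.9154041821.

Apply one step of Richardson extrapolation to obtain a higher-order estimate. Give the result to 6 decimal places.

Method order is 2; weight 2^2 = 4.
2^2 × A(h/2) = 3.6616167284; minus A(h) gives 2.7582714497.
R = 2.7582714497/3 = 0.9194238166

0.919424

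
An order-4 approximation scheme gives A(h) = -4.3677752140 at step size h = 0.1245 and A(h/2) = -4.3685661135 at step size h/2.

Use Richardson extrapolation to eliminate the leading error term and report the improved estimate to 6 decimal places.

-4.368619

Leading term ∝ h^4; use weight 16 = 2^4.
16*(-4.3685661135) − (-4.3677752140) = -65.5292826020
(16*(-4.3685661135) − (-4.3677752140))/(16 − 1) = -4.3686188401
Gap between inputs: 7.909e-04; correction applied: −0.0000527266.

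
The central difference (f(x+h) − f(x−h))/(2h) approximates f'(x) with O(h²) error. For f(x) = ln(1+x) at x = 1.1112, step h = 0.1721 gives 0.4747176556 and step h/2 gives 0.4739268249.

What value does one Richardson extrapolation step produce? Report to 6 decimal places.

0.473663

r = 2, so 2^r = 4.
4·0.4739268249 = 1.8957072996; subtract 0.4747176556 → 1.4209896440
Denominator 4 − 1 = 3.
Extrapolated: 1.4209896440 / 3 = 0.4736632147
Correction |R − A(h/2)| = 2.636e-04; gap |A(h/2) − A(h)| = 7.908e-04.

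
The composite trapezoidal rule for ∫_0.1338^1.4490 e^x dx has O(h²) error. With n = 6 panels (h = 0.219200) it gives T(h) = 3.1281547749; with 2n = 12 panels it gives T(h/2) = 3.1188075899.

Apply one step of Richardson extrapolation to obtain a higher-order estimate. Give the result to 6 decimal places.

Error is O(h^2); halving h shrinks it by 2^2 = 4.
4*3.1188075899 = 12.4752303596; subtract 3.1281547749 → 9.3470755847
(4*3.1188075899 − 3.1281547749)/(4 − 1) = 3.1156918616

3.115692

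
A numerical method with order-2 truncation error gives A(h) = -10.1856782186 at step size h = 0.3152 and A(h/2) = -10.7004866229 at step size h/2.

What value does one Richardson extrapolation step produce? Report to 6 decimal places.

-10.872089

Order 2 gives 2^r = 4 and 2^r − 1 = 3.
A(h/2) − A(h) = -10.7004866229 − (-10.1856782186) = -0.5148084043
Correction (A(h/2) − A(h))/(4 − 1) = (-0.5148084043)/3 = -0.1716028014
R = -10.7004866229 − 0.1716028014 = -10.8720894243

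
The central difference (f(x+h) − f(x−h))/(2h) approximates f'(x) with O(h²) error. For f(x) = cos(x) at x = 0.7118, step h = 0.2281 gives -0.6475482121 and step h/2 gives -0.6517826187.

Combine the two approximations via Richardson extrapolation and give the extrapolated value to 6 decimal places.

With r = 2 the leading error scales as h^2, so the weight is 2^2 = 4.
A(h/2) − A(h) = -0.6517826187 − (-0.6475482121) = -0.0042344066
Divide by 2^2 − 1 = 3: (-0.0042344066)/3 = -0.0014114689
R = A(h/2) + (A(h/2) − A(h))/3 = -0.6517826187 − 0.0014114689 = -0.6531940876
Shift from A(h/2): −0.0014114689.

-0.653194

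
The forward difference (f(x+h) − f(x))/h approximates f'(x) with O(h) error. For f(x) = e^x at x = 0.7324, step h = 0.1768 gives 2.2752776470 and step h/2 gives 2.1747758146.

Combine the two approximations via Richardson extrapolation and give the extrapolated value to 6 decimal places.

Order 1 gives 2^r = 2 and 2^r − 1 = 1.
Top: 2(2.1747758146) − (2.2752776470) = 2.0742739822
2.0742739822 ÷ 1 = 2.0742739822

2.074274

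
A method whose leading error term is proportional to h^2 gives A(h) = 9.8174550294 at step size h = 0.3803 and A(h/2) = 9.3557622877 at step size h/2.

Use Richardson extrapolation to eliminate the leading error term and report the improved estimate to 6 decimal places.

Leading term ∝ h^2; use weight 4 = 2^2.
Numerator 4*A(h/2) − A(h) = 4*9.3557622877 − 9.8174550294 = 27.6055941214
Denominator 4 − 1 = 3.
Result: 9.2018647071

9.201865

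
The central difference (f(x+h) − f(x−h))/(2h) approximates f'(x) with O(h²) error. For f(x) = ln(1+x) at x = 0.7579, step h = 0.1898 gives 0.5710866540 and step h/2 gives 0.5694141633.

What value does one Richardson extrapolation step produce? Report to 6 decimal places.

Order 2 gives 2^r = 4 and 2^r − 1 = 3.
4·0.5694141633 = 2.2776566532; 2.2776566532 − 0.5710866540 = 1.7065699992
Divide by 2^2 − 1 = 3.
Result: 0.5688566664
Shift from A(h/2): −0.0005574969.

0.568857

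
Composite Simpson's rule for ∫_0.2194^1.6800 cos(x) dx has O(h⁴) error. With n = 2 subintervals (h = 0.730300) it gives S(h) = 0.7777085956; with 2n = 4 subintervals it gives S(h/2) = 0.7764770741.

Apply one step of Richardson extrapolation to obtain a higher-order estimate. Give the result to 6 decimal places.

0.776395

r = 4: numerator weight 16, denominator 15.
Top: 16(0.7764770741) − (0.7777085956) = 11.6459245900
Denominator 16 − 1 = 15.
So the Richardson estimate is 0.7763949727.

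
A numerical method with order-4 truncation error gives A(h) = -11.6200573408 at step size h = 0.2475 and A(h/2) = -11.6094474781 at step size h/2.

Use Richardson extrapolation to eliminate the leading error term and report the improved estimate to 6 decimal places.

-11.608740

r = 4: numerator weight 16, denominator 15.
Difference of the inputs: -11.6094474781 − (-11.6200573408) = 0.0106098627
Divide by 2^4 − 1 = 15: 0.0106098627/15 = 0.0007073242
R = -11.6094474781 + 0.0007073242 = -11.6087401539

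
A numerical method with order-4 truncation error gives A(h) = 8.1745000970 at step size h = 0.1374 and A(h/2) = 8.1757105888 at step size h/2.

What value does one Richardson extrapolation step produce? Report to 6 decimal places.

8.175791

With r = 4 the leading error scales as h^4, so the weight is 2^4 = 16.
A(h/2) − A(h) = 8.1757105888 − 8.1745000970 = 0.0012104918
Correction (A(h/2) − A(h))/(16 − 1) = 0.0012104918/15 = 0.0000806995
R = 8.1757105888 + 0.0000806995 = 8.1757912883
Correction |R − A(h/2)| = 8.070e-05; gap |A(h/2) − A(h)| = 1.210e-03.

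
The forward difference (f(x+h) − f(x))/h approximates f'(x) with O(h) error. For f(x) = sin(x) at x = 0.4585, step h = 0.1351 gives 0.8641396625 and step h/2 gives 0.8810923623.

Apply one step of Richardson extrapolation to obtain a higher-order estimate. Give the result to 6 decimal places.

0.898045

The method has order 1: 2^1 = 2.
A(h/2) − A(h) = 0.8810923623 − 0.8641396625 = 0.0169526998
Divide by 2^1 − 1 = 1: 0.0169526998/1 = 0.0169526998
R = 0.8810923623 + 0.0169526998 = 0.8980450621
Correction |R − A(h/2)| = 1.695e-02; gap |A(h/2) − A(h)| = 1.695e-02.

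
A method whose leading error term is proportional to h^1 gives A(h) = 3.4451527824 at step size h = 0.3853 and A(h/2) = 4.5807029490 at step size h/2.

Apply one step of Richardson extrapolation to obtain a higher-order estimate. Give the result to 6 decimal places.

Leading term ∝ h^1; use weight 2 = 2^1.
Weighted: 9.1614058980 − 3.4451527824 = 5.7162531156
(2 × 4.5807029490 − 3.4451527824)/(2 − 1) = 5.7162531156

5.716253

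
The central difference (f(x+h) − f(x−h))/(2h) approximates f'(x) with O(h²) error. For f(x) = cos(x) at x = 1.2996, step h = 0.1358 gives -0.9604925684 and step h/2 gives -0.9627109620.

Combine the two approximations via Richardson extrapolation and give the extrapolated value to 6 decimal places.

-0.963450

r = 2: numerator weight 4, denominator 3.
Numerator 4×A(h/2) − A(h) = 4×(-0.9627109620) − (-0.9604925684) = -2.8903512796
(-2.8903512796) ÷ 3 = -0.9634504265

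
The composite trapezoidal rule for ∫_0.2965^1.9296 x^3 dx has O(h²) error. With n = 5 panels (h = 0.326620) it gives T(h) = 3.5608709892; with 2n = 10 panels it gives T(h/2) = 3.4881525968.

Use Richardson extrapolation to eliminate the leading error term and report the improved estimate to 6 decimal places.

3.463913

r = 2: numerator weight 4, denominator 3.
Weighted: 13.9526103872 − 3.5608709892 = 10.3917393980
(4*3.4881525968 − 3.5608709892)/(4 − 1) = 3.4639131327
Gap between inputs: 7.272e-02; correction applied: −0.0242394641.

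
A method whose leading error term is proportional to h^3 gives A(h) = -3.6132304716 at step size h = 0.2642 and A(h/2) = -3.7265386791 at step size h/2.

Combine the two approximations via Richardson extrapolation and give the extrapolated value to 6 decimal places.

-3.742726

Method order is 3; weight 2^3 = 8.
8 × (-3.7265386791) = -29.8123094328; subtract (-3.6132304716) → -26.1990789612
R = (-26.1990789612)/7 = -3.7427255659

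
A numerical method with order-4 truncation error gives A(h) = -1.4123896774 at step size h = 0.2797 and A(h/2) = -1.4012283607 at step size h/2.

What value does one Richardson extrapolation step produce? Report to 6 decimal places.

-1.400484

Error is O(h^4); halving h shrinks it by 2^4 = 16.
Weighted: (-22.4196537712) − (-1.4123896774) = -21.0072640938
Divide by 2^4 − 1 = 15.
Result: -1.4004842729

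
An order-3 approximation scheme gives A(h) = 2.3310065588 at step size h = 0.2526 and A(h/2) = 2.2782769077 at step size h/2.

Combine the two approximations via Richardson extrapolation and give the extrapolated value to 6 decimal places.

2.270744

Error is O(h^3); halving h shrinks it by 2^3 = 8.
8·2.2782769077 = 18.2262152616; subtract 2.3310065588 → 15.8952087028
R = 15.8952087028/7 = 2.2707441004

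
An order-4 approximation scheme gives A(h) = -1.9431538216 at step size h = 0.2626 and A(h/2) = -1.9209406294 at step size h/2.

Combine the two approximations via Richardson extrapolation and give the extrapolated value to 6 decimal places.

Method order is 4; weight 2^4 = 16.
Top: 16(-1.9209406294) − (-1.9431538216) = -28.7918962488
Denominator 16 − 1 = 15.
Extrapolated: (-28.7918962488) / 15 = -1.9194597499

-1.919460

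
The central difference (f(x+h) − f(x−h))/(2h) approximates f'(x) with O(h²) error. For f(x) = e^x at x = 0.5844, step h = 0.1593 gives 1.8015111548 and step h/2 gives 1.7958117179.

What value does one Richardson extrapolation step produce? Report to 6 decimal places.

1.793912

Order 2 gives 2^r = 4 and 2^r − 1 = 3.
Difference of the inputs: 1.7958117179 − 1.8015111548 = -0.0056994369
Divide by 2^2 − 1 = 3: (-0.0056994369)/3 = -0.0018998123
R = A(h/2) + (A(h/2) − A(h))/3 = 1.7958117179 − 0.0018998123 = 1.7939119056
Gap between inputs: 5.699e-03; correction applied: −0.0018998123.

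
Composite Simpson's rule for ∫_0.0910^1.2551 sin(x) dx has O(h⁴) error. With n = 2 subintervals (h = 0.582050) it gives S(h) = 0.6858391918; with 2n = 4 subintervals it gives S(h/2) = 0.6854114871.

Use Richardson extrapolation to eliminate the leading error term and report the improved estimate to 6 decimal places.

Error is O(h^4); halving h shrinks it by 2^4 = 16.
Difference of the inputs: 0.6854114871 − 0.6858391918 = -0.0004277047
Correction (A(h/2) − A(h))/(16 − 1) = (-0.0004277047)/15 = -0.0000285136
R = A(h/2) + (A(h/2) − A(h))/15 = 0.6854114871 − 0.0000285136 = 0.6853829735
Shift from A(h/2): −0.0000285136.

0.685383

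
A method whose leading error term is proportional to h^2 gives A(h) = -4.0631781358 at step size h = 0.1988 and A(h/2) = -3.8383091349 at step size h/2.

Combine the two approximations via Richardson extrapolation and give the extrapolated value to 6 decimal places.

With r = 2 the leading error scales as h^2, so the weight is 2^2 = 4.
2^2 × A(h/2) = -15.3532365396; minus A(h) gives -11.2900584038.
(4 × (-3.8383091349) − (-4.0631781358))/(4 − 1) = -3.7633528013
Shift from A(h/2): +0.0749563336.

-3.763353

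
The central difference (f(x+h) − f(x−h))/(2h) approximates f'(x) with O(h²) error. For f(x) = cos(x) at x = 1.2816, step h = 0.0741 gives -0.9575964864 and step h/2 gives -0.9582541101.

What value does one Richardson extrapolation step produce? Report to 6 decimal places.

r = 2: numerator weight 4, denominator 3.
4×(-0.9582541101) − (-0.9575964864) = -2.8754199540
Divide by 2^2 − 1 = 3.
(-2.8754199540) ÷ 3 = -0.9584733180
Shift from A(h/2): −0.0002192079.

-0.958473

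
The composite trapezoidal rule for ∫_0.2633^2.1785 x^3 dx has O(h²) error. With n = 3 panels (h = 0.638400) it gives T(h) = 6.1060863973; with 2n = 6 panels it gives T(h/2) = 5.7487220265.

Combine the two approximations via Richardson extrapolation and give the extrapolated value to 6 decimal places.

5.629601

Method order is 2; weight 2^2 = 4.
4*5.7487220265 = 22.9948881060; subtract 6.1060863973 → 16.8888017087
Divide by 2^2 − 1 = 3.
So the Richardson estimate is 5.6296005696.
Gap between inputs: 3.574e-01; correction applied: −0.1191214569.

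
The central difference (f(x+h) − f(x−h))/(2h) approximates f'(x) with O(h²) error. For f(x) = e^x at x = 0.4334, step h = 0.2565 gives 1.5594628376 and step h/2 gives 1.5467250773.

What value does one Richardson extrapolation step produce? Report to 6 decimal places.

1.542479

r = 2: numerator weight 4, denominator 3.
4·1.5467250773 = 6.1869003092; subtract 1.5594628376 → 4.6274374716
Denominator 4 − 1 = 3.
Result: 1.5424791572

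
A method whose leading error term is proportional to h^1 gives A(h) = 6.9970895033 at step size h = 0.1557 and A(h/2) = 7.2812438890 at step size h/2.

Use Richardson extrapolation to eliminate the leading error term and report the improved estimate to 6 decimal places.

7.565398

Order 1 gives 2^r = 2 and 2^r − 1 = 1.
2*7.2812438890 = 14.5624877780; subtract 6.9970895033 → 7.5653982747
Extrapolated: 7.5653982747 / 1 = 7.5653982747
Shift from A(h/2): +0.2841543857.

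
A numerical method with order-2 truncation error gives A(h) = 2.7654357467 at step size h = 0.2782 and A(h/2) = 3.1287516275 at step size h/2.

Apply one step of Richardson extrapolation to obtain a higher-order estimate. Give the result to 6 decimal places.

3.249857

Method order is 2; weight 2^2 = 4.
Weighted: 12.5150065100 − 2.7654357467 = 9.7495707633
Denominator 4 − 1 = 3.
Result: 3.2498569211
Correction |R − A(h/2)| = 1.211e-01; gap |A(h/2) − A(h)| = 3.633e-01.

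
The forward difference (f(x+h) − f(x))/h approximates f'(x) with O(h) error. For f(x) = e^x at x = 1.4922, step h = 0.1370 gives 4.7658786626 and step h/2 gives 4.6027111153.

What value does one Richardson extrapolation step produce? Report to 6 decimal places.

The method has order 1: 2^1 = 2.
2·4.6027111153 − 4.7658786626 = 4.4395435680
Divide by 2^1 − 1 = 1.
Extrapolated: 4.4395435680 / 1 = 4.4395435680
Correction |R − A(h/2)| = 1.632e-01; gap |A(h/2) − A(h)| = 1.632e-01.

4.439544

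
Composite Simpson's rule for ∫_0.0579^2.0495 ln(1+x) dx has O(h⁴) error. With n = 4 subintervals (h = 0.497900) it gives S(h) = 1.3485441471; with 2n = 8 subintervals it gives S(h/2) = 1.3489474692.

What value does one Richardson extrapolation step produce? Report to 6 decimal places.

Error is O(h^4); halving h shrinks it by 2^4 = 16.
Top: 16(1.3489474692) − (1.3485441471) = 20.2346153601
R = 20.2346153601/15 = 1.3489743573
Shift from A(h/2): +0.0000268881.

1.348974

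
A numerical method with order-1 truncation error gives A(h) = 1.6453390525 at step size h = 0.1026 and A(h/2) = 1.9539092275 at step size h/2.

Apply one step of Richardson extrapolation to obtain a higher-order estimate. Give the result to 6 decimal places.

2.262479

Error is O(h^1); halving h shrinks it by 2^1 = 2.
Top: 2(1.9539092275) − (1.6453390525) = 2.2624794025
2.2624794025 ÷ 1 = 2.2624794025
Gap between inputs: 3.086e-01; correction applied: +0.3085701750.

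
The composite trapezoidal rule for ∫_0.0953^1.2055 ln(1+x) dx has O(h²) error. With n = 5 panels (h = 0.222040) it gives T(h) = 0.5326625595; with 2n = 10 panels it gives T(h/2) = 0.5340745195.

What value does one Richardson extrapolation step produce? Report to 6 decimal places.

0.534545

The method has order 2: 2^2 = 4.
2^2·A(h/2) = 2.1362980780; minus A(h) gives 1.6036355185.
R = 1.6036355185/3 = 0.5345451728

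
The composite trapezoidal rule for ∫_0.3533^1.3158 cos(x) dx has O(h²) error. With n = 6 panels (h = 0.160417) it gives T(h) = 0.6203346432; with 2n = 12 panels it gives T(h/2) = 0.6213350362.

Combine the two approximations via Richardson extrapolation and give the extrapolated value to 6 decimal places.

r = 2: numerator weight 4, denominator 3.
4 × 0.6213350362 = 2.4853401448; subtract 0.6203346432 → 1.8650055016
Denominator 4 − 1 = 3.
1.8650055016 ÷ 3 = 0.6216685005
Gap between inputs: 1.000e-03; correction applied: +0.0003334643.

0.621669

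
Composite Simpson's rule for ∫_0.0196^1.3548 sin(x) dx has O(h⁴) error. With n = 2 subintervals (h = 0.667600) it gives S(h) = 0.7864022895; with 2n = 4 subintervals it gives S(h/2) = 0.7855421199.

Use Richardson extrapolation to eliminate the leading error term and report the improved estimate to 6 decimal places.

The method has order 4: 2^4 = 16.
2^4·A(h/2) = 12.5686739184; minus A(h) gives 11.7822716289.
11.7822716289 ÷ 15 = 0.7854847753

0.785485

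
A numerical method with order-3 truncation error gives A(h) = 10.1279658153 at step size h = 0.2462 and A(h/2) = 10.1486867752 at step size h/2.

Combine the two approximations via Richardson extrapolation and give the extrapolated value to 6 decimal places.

r = 3, so 2^r = 8.
8×10.1486867752 = 81.1894942016; 81.1894942016 − 10.1279658153 = 71.0615283863
(8×10.1486867752 − 10.1279658153)/(8 − 1) = 10.1516469123

10.151647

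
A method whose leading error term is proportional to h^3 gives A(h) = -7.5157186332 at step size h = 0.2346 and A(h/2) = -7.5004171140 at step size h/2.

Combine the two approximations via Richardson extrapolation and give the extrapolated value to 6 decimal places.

-7.498231

Method order is 3; weight 2^3 = 8.
Numerator 8 × A(h/2) − A(h) = 8 × (-7.5004171140) − (-7.5157186332) = -52.4876182788
Divide by 2^3 − 1 = 7.
R = (-52.4876182788)/7 = -7.4982311827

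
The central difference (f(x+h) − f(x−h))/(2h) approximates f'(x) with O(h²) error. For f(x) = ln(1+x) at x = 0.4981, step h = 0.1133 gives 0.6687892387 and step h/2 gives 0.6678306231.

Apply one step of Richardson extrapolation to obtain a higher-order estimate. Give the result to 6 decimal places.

0.667511

Method order is 2; weight 2^2 = 4.
4 × 0.6678306231 − 0.6687892387 = 2.0025332537
R = 2.0025332537/3 = 0.6675110846
Shift from A(h/2): −0.0003195385.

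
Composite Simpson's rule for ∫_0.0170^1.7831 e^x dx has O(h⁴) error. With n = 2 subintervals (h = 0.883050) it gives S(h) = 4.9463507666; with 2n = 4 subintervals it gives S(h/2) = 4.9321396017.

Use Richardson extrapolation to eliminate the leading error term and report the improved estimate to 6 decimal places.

4.931192

The method has order 4: 2^4 = 16.
16 × 4.9321396017 = 78.9142336272; 78.9142336272 − 4.9463507666 = 73.9678828606
Extrapolated: 73.9678828606 / 15 = 4.9311921907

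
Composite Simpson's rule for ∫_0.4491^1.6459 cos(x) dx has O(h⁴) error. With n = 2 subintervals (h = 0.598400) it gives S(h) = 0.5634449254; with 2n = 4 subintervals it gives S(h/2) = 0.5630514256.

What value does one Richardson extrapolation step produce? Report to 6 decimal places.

0.563025

Order 4 gives 2^r = 16 and 2^r − 1 = 15.
Numerator 16 × A(h/2) − A(h) = 16 × 0.5630514256 − 0.5634449254 = 8.4453778842
Divide by 2^4 − 1 = 15.
Result: 0.5630251923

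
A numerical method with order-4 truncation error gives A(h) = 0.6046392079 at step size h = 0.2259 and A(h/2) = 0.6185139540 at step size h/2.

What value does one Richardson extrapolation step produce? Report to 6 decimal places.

With r = 4 the leading error scales as h^4, so the weight is 2^4 = 16.
Numerator 16 × A(h/2) − A(h) = 16 × 0.6185139540 − 0.6046392079 = 9.2915840561
Denominator 16 − 1 = 15.
9.2915840561 ÷ 15 = 0.6194389371

0.619439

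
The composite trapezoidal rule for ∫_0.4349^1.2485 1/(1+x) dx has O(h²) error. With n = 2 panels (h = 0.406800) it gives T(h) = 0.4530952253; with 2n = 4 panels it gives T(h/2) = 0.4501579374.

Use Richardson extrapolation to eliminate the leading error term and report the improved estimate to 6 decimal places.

0.449179

r = 2: numerator weight 4, denominator 3.
Difference of the inputs: 0.4501579374 − 0.4530952253 = -0.0029372879
Divide by 2^2 − 1 = 3: (-0.0029372879)/3 = -0.0009790960
R = A(h/2) + (A(h/2) − A(h))/3 = 0.4501579374 − 0.0009790960 = 0.4491788414
Shift from A(h/2): −0.0009790960.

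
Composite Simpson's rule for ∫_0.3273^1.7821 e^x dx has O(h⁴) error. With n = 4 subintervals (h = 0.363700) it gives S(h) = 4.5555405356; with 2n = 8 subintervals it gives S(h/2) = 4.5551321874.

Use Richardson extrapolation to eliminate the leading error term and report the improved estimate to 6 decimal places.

The method has order 4: 2^4 = 16.
16*4.5551321874 = 72.8821149984; 72.8821149984 − 4.5555405356 = 68.3265744628
Divide by 2^4 − 1 = 15.
(16*4.5551321874 − 4.5555405356)/(16 − 1) = 4.5551049642
Shift from A(h/2): −0.0000272232.

4.555105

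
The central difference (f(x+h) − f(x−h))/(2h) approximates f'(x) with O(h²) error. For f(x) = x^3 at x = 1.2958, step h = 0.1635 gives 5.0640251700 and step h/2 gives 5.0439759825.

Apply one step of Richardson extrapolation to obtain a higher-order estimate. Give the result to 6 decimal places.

Error is O(h^2); halving h shrinks it by 2^2 = 4.
4·5.0439759825 = 20.1759039300; 20.1759039300 − 5.0640251700 = 15.1118787600
Extrapolated: 15.1118787600 / 3 = 5.0372929200

5.037293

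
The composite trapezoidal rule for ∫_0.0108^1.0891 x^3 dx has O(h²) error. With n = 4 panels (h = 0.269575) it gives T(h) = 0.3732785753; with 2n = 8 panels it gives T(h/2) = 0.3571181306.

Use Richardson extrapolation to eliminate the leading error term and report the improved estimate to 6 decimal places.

Method order is 2; weight 2^2 = 4.
4*0.3571181306 = 1.4284725224; subtract 0.3732785753 → 1.0551939471
Denominator 4 − 1 = 3.
Result: 0.3517313157
Correction |R − A(h/2)| = 5.387e-03; gap |A(h/2) − A(h)| = 1.616e-02.

0.351731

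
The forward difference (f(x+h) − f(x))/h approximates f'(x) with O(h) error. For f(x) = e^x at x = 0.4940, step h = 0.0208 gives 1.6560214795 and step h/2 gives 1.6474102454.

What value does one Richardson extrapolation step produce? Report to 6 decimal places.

1.638799

r = 1, so 2^r = 2.
Top: 2(1.6474102454) − (1.6560214795) = 1.6387990113
1.6387990113 ÷ 1 = 1.6387990113
Gap between inputs: 8.611e-03; correction applied: −0.0086112341.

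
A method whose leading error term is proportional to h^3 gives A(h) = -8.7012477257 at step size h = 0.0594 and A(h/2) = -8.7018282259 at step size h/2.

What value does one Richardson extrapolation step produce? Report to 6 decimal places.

r = 3, so 2^r = 8.
Top: 8(-8.7018282259) − (-8.7012477257) = -60.9133780815
Denominator 8 − 1 = 7.
(8*(-8.7018282259) − (-8.7012477257))/(8 − 1) = -8.7019111545
Correction |R − A(h/2)| = 8.293e-05; gap |A(h/2) − A(h)| = 5.805e-04.

-8.701911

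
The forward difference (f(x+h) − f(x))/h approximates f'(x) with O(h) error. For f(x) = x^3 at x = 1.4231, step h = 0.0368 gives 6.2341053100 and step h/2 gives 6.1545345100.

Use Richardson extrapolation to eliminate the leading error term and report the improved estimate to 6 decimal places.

With r = 1 the leading error scales as h^1, so the weight is 2^1 = 2.
Numerator 2*A(h/2) − A(h) = 2*6.1545345100 − 6.2341053100 = 6.0749637100
R = 6.0749637100/1 = 6.0749637100
Shift from A(h/2): −0.0795708000.

6.074964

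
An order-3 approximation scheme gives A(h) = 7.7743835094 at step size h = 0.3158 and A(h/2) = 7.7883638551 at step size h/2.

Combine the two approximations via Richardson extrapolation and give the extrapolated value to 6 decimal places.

7.790361

r = 3, so 2^r = 8.
Numerator 8·A(h/2) − A(h) = 8·7.7883638551 − 7.7743835094 = 54.5325273314
(8·7.7883638551 − 7.7743835094)/(8 − 1) = 7.7903610473
Gap between inputs: 1.398e-02; correction applied: +0.0019971922.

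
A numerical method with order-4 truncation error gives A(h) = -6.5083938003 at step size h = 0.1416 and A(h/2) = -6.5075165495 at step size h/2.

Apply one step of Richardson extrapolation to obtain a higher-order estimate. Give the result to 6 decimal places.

-6.507458

Error is O(h^4); halving h shrinks it by 2^4 = 16.
A(h/2) − A(h) = -6.5075165495 − (-6.5083938003) = 0.0008772508
Divide by 2^4 − 1 = 15: 0.0008772508/15 = 0.0000584834
R = A(h/2) + (A(h/2) − A(h))/15 = -6.5075165495 + 0.0000584834 = -6.5074580661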